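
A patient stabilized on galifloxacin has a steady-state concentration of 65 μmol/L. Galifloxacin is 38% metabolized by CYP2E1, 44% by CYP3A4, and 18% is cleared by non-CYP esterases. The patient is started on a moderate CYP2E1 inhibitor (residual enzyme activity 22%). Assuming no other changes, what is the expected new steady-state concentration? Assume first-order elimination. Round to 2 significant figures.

The CYP2E1 pathway (38% of clearance) falls to 0.22× activity: 0.38 × 0.22 = 0.0836.
CYP3A4 (44%) and the residual 18% are unaffected.
CL_new/CL_old = 0.0836 + 0.44 + 0.18 = 0.7036.
Steady-state concentration ∝ 1/CL, so new value = 65 / 0.7036 = 92 μmol/L.

92 μmol/L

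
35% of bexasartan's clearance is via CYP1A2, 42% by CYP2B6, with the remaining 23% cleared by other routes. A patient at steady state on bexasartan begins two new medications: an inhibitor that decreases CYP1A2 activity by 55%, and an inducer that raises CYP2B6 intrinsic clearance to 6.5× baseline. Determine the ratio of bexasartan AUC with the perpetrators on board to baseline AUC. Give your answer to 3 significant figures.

The CYP1A2 pathway (35% of clearance) drops to 0.45× activity: 0.35 × 0.45 = 0.1575.
The CYP2B6 pathway (42% of clearance) increases to 6.5× activity: 0.42 × 6.5 = 2.73.
Non-CYP routes (23%) are unchanged.
CL_new/CL_old = 0.1575 + 2.73 + 0.23 = 3.1175.
Net AUC ratio = 1 / 3.1175 = 0.321.

0.321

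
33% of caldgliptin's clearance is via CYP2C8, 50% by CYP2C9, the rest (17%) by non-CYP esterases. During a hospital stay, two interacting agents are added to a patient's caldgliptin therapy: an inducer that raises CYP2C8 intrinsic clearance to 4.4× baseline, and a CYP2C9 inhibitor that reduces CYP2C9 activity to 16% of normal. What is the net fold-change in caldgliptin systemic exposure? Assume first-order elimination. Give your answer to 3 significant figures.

The CYP2C8 pathway (33% of clearance) increases to 4.4× activity: 0.33 × 4.4 = 1.452.
The CYP2C9 pathway (50% of clearance) falls to 0.16× activity: 0.5 × 0.16 = 0.08.
The remaining 17% of clearance is unaffected.
CL_new/CL_old = 1.452 + 0.08 + 0.17 = 1.702.
Because systemic exposure varies inversely with clearance, the combined effect is 1 / 1.702 = 0.588.

0.588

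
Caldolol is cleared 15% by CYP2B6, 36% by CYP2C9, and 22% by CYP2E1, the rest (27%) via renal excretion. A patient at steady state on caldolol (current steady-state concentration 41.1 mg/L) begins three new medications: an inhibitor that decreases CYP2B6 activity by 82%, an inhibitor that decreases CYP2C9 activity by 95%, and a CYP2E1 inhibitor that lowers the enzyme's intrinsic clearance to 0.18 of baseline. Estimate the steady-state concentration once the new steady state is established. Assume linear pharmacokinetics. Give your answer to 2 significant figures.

1.2 × 10² mg/L

CYP2B6: 0.15 × 0.18 = 0.027
CYP2C9: 0.36 × 0.05 = 0.018
CYP2E1: 0.22 × 0.18 = 0.0396
Other: 0.27 (unchanged)
CL_new/CL_old = 0.027 + 0.018 + 0.0396 + 0.27 = 0.3546.
New steady-state concentration = 41.1 / 0.3546 = 1.2 × 10² mg/L (concentration scales inversely with clearance).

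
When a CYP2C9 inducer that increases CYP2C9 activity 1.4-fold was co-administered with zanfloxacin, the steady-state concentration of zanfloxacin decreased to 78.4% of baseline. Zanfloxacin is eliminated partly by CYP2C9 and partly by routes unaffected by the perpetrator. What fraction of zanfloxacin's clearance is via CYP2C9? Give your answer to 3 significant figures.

Write x for the fraction cleared via CYP2C9. The observed steady-state concentration change means clearance rose to 1/0.784 = 1.276 of baseline.
Only the CYP2C9 route changed, so 1.276 = x·1.4 + (1 − x), giving x = 0.689.

0.689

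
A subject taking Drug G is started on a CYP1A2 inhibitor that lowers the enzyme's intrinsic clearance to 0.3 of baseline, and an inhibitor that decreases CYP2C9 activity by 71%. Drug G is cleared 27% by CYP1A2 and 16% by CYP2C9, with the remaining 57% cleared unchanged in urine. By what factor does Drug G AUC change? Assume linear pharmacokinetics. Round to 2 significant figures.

The CYP1A2 pathway (27% of clearance) drops to 0.3× activity: 0.27 × 0.3 = 0.081.
The CYP2C9 pathway (16% of clearance) is reduced to 0.29× activity: 0.16 × 0.29 = 0.0464.
The remaining 57% of clearance is unaffected.
CL_new/CL_old = 0.081 + 0.0464 + 0.57 = 0.6974.
Because AUC varies inversely with clearance, the combined effect is 1 / 0.6974 = 1.4.

1.4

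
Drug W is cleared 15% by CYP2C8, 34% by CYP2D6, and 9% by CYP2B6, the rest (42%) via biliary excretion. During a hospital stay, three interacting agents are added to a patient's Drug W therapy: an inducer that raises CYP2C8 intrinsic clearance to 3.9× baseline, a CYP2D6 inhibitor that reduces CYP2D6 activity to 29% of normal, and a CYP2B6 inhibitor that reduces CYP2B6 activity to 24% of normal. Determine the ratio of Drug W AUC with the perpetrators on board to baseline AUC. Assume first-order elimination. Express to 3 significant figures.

CYP2C8: 0.15 × 3.9 = 0.585
CYP2D6: 0.34 × 0.29 = 0.0986
CYP2B6: 0.09 × 0.24 = 0.0216
Other: 0.42 (unchanged)
Relative clearance = 0.585 + 0.0986 + 0.0216 + 0.42 = 1.1252.
AUC ∝ 1/CL: fold-change = 1 / 1.1252 = 0.889.

0.889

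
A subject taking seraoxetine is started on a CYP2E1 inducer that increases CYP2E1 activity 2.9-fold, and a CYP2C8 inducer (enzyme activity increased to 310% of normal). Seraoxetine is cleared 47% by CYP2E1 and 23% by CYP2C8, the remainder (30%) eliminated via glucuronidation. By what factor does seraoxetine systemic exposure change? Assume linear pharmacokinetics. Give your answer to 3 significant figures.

CYP2E1: 0.47 × 2.9 = 1.363
CYP2C8: 0.23 × 3.1 = 0.713
Other: 0.3 (unchanged)
New clearance relative to baseline: 1.363 + 0.713 + 0.3 = 2.376.
Systemic exposure ∝ 1/CL: fold-change = 1 / 2.376 = 0.421.

0.421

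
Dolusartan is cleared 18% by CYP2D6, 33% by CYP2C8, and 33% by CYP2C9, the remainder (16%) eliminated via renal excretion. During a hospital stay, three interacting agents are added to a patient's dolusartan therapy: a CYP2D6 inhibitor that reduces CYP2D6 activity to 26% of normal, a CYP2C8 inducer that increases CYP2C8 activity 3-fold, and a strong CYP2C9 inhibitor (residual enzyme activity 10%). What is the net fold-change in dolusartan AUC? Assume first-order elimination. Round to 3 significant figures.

0.813

The CYP2D6 pathway (18% of clearance) drops to 0.26× activity: 0.18 × 0.26 = 0.0468.
The CYP2C8 pathway (33% of clearance) is boosted to 3× activity: 0.33 × 3 = 0.99.
The CYP2C9 pathway (33% of clearance) is reduced to 0.1× activity: 0.33 × 0.1 = 0.033.
The remaining 16% of clearance is unaffected.
Relative clearance = 0.0468 + 0.99 + 0.033 + 0.16 = 1.2298.
Because AUC varies inversely with clearance, the combined effect is 1 / 1.2298 = 0.813.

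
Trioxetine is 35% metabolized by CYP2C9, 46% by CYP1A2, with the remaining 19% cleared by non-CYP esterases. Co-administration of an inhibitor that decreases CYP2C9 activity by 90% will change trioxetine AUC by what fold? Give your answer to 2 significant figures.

CYP2C9: 0.35 × 0.1 = 0.035
CYP1A2: 0.46 (unchanged)
Other: 0.19 (unchanged)
New clearance relative to baseline: 0.035 + 0.46 + 0.19 = 0.685.
Since AUC ∝ 1/CL, the ratio is 1 / 0.685 = 1.5.

1.5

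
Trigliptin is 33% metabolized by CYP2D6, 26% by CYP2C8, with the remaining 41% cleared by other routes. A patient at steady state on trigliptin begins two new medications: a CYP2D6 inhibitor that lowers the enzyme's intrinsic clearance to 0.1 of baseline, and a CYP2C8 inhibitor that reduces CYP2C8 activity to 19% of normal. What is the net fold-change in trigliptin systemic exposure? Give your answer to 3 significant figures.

2.03

The CYP2D6 pathway (33% of clearance) drops to 0.1× activity: 0.33 × 0.1 = 0.033.
The CYP2C8 pathway (26% of clearance) drops to 0.19× activity: 0.26 × 0.19 = 0.0494.
Non-CYP routes (41%) are unchanged.
Relative clearance = 0.033 + 0.0494 + 0.41 = 0.4924.
Net systemic exposure ratio = 1 / 0.4924 = 2.03.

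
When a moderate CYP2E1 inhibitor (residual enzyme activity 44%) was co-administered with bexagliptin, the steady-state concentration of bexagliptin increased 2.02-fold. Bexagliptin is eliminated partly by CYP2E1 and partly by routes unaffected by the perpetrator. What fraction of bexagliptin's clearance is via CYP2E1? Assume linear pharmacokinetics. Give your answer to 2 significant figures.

CL'/CL = 1 / 2.02 = 0.495
0.44·fm + (1 − fm) = 0.495
fm = (0.495 − 1) / (0.44 − 1) = 0.90

0.90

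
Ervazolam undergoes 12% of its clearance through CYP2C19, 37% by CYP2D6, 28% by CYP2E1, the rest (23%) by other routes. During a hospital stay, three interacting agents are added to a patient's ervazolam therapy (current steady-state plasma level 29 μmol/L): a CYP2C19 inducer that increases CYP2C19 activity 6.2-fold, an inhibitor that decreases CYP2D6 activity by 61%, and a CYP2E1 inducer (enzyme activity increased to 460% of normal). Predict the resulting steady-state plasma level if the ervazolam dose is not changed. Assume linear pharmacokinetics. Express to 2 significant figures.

12 μmol/L

The CYP2C19 pathway (12% of clearance) increases to 6.2× activity: 0.12 × 6.2 = 0.744.
The CYP2D6 pathway (37% of clearance) falls to 0.39× activity: 0.37 × 0.39 = 0.1443.
The CYP2E1 pathway (28% of clearance) is boosted to 4.6× activity: 0.28 × 4.6 = 1.288.
Non-CYP routes (23%) are unchanged.
Relative clearance = 0.744 + 0.1443 + 1.288 + 0.23 = 2.4063.
Steady-state plasma level ∝ 1/CL: new value = 29 / 2.4063 = 12 μmol/L.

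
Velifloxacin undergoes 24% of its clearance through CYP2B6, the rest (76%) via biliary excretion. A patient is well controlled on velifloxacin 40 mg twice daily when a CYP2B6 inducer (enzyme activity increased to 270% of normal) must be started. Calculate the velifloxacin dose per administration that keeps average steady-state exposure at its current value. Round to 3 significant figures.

56.3 mg

CYP2B6: 0.24 × 2.7 = 0.648
Other: 0.76 (unchanged)
CL_new/CL_old = 0.648 + 0.76 = 1.408.
To maintain the same steady-state level, dose must scale with clearance: new dose = 40 × 1.408 = 56.3 mg.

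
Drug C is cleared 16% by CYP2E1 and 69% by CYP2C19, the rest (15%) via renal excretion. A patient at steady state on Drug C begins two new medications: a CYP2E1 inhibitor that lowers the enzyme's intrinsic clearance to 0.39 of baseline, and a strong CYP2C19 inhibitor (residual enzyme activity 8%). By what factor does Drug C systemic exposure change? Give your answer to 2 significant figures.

3.7

The CYP2E1 pathway (16% of clearance) falls to 0.39× activity: 0.16 × 0.39 = 0.0624.
The CYP2C19 pathway (69% of clearance) falls to 0.08× activity: 0.69 × 0.08 = 0.0552.
Non-CYP routes (15%) are unchanged.
New clearance relative to baseline: 0.0624 + 0.0552 + 0.15 = 0.2676.
Because systemic exposure varies inversely with clearance, the combined effect is 1 / 0.2676 = 3.7.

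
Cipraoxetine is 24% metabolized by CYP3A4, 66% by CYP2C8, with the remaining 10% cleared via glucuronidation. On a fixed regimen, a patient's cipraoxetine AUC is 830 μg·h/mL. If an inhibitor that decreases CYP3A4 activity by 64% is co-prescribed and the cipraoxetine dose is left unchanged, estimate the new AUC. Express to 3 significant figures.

CYP3A4: 0.24 × 0.36 = 0.0864
CYP2C8: 0.66 (unchanged)
Other: 0.1 (unchanged)
New clearance relative to baseline: 0.0864 + 0.66 + 0.1 = 0.8464.
With dosing unchanged, AUC scales as 1/CL: 830 / 0.8464 = 981 μg·h/mL.

981 μg·h/mL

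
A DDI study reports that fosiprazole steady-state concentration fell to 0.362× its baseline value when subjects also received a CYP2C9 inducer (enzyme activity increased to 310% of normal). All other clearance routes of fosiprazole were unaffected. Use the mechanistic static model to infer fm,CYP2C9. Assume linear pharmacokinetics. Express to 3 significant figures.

0.839

CL'/CL = 1 / 0.362 = 2.762
3.1·fm + (1 − fm) = 2.762
fm = (2.762 − 1) / (3.1 − 1) = 0.839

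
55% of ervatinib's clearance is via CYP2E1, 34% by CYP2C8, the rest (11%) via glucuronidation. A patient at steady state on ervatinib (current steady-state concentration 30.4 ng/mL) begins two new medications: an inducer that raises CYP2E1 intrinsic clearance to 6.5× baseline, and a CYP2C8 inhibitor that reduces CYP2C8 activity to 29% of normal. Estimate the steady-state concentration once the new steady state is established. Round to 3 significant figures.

The CYP2E1 pathway (55% of clearance) increases to 6.5× activity: 0.55 × 6.5 = 3.575.
The CYP2C8 pathway (34% of clearance) is reduced to 0.29× activity: 0.34 × 0.29 = 0.0986.
Non-CYP routes (11%) are unchanged.
Relative clearance = 3.575 + 0.0986 + 0.11 = 3.7836.
Steady-state concentration ∝ 1/CL: new value = 30.4 / 3.7836 = 8.03 ng/mL.

8.03 ng/mL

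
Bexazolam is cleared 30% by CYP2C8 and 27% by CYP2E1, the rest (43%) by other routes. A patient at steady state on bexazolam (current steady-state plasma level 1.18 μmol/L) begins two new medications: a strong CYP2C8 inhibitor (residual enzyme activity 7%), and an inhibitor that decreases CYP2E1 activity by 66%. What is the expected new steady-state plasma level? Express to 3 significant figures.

2.17 μmol/L

CYP2C8: 0.3 × 0.07 = 0.021
CYP2E1: 0.27 × 0.34 = 0.0918
Other: 0.43 (unchanged)
CL_new/CL_old = 0.021 + 0.0918 + 0.43 = 0.5428.
New steady-state plasma level = 1.18 / 0.5428 = 2.17 μmol/L (concentration scales inversely with clearance).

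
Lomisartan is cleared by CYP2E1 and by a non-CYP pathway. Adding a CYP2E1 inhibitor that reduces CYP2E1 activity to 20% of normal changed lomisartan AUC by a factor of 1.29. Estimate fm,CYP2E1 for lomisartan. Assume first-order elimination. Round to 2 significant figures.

CL'/CL = 1 / 1.29 = 0.7752
0.2·fm + (1 − fm) = 0.7752
fm = (0.7752 − 1) / (0.2 − 1) = 0.28

0.28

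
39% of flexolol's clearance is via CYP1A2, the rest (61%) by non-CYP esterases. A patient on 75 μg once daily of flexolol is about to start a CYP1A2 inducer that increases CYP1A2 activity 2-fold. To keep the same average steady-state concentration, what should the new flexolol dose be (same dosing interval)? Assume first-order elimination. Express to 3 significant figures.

104 μg

The CYP1A2 pathway (39% of clearance) is boosted to 2× activity: 0.39 × 2 = 0.78.
The remaining 61% of clearance is unaffected.
New clearance relative to baseline: 0.78 + 0.61 = 1.39.
Css,avg = (dose rate)/CL, so holding Css fixed requires dose ∝ CL: 75 × 1.39 = 104 μg.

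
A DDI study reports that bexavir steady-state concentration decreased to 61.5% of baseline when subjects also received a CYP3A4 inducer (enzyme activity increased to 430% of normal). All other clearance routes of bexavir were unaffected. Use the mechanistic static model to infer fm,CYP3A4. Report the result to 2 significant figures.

Let fm be the CYP3A4 fraction. New clearance relative to baseline = fm × 4.3 + (1 − fm).
Steady-state concentration ratio = 1 / (new CL fraction), so new CL fraction = 1 / 0.615 = 1.626.
fm × 4.3 + 1 − fm = 1.626  ⇒  fm × (4.3 − 1) = 0.626  ⇒  fm = 0.19.

0.19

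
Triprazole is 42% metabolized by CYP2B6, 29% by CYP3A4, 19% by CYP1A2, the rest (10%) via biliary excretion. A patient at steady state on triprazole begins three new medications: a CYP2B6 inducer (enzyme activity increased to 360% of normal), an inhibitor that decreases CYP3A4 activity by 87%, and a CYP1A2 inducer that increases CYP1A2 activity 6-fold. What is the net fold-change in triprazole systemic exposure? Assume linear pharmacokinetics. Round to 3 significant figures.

The CYP2B6 pathway (42% of clearance) increases to 3.6× activity: 0.42 × 3.6 = 1.512.
The CYP3A4 pathway (29% of clearance) falls to 0.13× activity: 0.29 × 0.13 = 0.0377.
The CYP1A2 pathway (19% of clearance) rises to 6× activity: 0.19 × 6 = 1.14.
The remaining 10% of clearance is unaffected.
Relative clearance = 1.512 + 0.0377 + 1.14 + 0.1 = 2.7897.
Systemic exposure ∝ 1/CL: fold-change = 1 / 2.7897 = 0.358.

0.358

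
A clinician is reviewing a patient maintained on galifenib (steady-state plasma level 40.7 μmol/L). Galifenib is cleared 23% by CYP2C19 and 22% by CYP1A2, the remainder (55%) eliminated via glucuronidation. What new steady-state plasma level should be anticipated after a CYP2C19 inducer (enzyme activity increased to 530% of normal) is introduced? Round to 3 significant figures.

The CYP2C19 pathway (23% of clearance) increases to 5.3× activity: 0.23 × 5.3 = 1.219.
CYP1A2 (22%) and the residual 55% are unaffected.
New clearance relative to baseline: 1.219 + 0.22 + 0.55 = 1.989.
With dosing unchanged, steady-state plasma level scales as 1/CL: 40.7 / 1.989 = 20.5 μmol/L.

20.5 μmol/L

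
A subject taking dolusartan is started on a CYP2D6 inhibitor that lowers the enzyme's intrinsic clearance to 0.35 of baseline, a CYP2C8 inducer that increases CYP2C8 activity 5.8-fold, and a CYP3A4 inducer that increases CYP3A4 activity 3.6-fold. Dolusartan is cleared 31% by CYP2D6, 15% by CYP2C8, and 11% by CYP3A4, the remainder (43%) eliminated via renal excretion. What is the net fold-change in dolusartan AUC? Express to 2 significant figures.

The CYP2D6 pathway (31% of clearance) drops to 0.35× activity: 0.31 × 0.35 = 0.1085.
The CYP2C8 pathway (15% of clearance) increases to 5.8× activity: 0.15 × 5.8 = 0.87.
The CYP3A4 pathway (11% of clearance) is boosted to 3.6× activity: 0.11 × 3.6 = 0.396.
The remaining 43% of clearance is unaffected.
New clearance relative to baseline: 0.1085 + 0.87 + 0.396 + 0.43 = 1.8045.
Because AUC varies inversely with clearance, the combined effect is 1 / 1.8045 = 0.55.

0.55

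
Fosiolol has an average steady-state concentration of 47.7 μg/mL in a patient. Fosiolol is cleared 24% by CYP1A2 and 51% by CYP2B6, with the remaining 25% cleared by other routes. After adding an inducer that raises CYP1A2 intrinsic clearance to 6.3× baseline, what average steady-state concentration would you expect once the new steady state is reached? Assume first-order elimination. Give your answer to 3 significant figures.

21.0 μg/mL

The CYP1A2 pathway (24% of clearance) increases to 6.3× activity: 0.24 × 6.3 = 1.512.
CYP2B6 (51%) and the residual 25% are unaffected.
CL_new/CL_old = 1.512 + 0.51 + 0.25 = 2.272.
Average steady-state concentration ∝ 1/CL, so new value = 47.7 / 2.272 = 21.0 μg/mL.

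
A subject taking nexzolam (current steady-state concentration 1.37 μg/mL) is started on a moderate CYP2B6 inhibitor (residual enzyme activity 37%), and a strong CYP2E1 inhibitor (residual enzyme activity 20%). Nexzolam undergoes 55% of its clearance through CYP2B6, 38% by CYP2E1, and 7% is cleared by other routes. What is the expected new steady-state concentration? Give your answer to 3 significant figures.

3.92 μg/mL

The CYP2B6 pathway (55% of clearance) is reduced to 0.37× activity: 0.55 × 0.37 = 0.2035.
The CYP2E1 pathway (38% of clearance) falls to 0.2× activity: 0.38 × 0.2 = 0.076.
Non-CYP routes (7%) are unchanged.
New clearance relative to baseline: 0.2035 + 0.076 + 0.07 = 0.3495.
New steady-state concentration = 1.37 / 0.3495 = 3.92 μg/mL (concentration scales inversely with clearance).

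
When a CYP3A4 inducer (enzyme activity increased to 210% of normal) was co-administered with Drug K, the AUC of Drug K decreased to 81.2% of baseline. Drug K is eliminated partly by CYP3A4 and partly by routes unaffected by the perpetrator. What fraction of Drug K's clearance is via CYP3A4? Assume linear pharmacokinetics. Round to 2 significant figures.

Let x = fm,CYP3A4. Because AUC ∝ 1/CL, relative clearance rose to 1/0.812 = 1.232.
Only the CYP3A4 route changed, so 1.232 = x·2.1 + (1 − x), giving x = 0.21.

0.21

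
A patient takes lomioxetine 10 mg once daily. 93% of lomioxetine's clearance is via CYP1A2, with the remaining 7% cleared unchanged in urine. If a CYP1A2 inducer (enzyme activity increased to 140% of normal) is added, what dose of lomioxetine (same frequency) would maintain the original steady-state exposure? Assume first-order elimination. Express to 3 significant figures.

13.7 mg

CYP1A2: 0.93 × 1.4 = 1.302
Other: 0.07 (unchanged)
CL_new/CL_old = 1.302 + 0.07 = 1.372.
Exposure is unchanged when dose changes in proportion to clearance. New dose = 10 mg × 1.372 = 13.7 mg.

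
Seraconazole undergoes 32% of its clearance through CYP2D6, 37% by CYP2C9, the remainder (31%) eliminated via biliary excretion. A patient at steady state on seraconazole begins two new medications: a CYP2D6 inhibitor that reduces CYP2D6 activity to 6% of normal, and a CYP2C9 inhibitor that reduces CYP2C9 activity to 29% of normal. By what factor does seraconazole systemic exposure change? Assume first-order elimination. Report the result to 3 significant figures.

The CYP2D6 pathway (32% of clearance) falls to 0.06× activity: 0.32 × 0.06 = 0.0192.
The CYP2C9 pathway (37% of clearance) is reduced to 0.29× activity: 0.37 × 0.29 = 0.1073.
The remaining 31% of clearance is unaffected.
Relative clearance = 0.0192 + 0.1073 + 0.31 = 0.4365.
Net systemic exposure ratio = 1 / 0.4365 = 2.29.

2.29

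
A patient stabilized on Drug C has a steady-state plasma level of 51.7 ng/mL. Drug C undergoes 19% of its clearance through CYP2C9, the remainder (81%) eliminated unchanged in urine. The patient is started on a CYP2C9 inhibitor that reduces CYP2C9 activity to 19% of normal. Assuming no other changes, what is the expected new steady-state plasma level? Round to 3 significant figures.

CYP2C9: 0.19 × 0.19 = 0.0361
Other: 0.81 (unchanged)
New clearance relative to baseline: 0.0361 + 0.81 = 0.8461.
Steady-state plasma level ∝ 1/CL, so new value = 51.7 / 0.8461 = 61.1 ng/mL.

61.1 ng/mL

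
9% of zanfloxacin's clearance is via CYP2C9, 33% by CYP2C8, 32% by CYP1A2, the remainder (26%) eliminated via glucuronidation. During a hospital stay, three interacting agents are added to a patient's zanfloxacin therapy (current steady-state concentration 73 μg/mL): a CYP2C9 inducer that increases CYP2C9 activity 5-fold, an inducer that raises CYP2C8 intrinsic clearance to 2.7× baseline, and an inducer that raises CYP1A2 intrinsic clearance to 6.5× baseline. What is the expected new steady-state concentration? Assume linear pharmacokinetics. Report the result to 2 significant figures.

The CYP2C9 pathway (9% of clearance) rises to 5× activity: 0.09 × 5 = 0.45.
The CYP2C8 pathway (33% of clearance) is boosted to 2.7× activity: 0.33 × 2.7 = 0.891.
The CYP1A2 pathway (32% of clearance) increases to 6.5× activity: 0.32 × 6.5 = 2.08.
Non-CYP routes (26%) are unchanged.
Relative clearance = 0.45 + 0.891 + 2.08 + 0.26 = 3.681.
New steady-state concentration = 73 / 3.681 = 20 μg/mL (concentration scales inversely with clearance).

20 μg/mL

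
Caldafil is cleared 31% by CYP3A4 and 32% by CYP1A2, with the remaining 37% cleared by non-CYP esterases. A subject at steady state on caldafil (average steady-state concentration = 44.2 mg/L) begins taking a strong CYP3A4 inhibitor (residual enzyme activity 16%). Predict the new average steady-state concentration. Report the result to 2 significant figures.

The CYP3A4 pathway (31% of clearance) falls to 0.16× activity: 0.31 × 0.16 = 0.0496.
CYP1A2 (32%) and the residual 37% are unaffected.
CL_new/CL_old = 0.0496 + 0.32 + 0.37 = 0.7396.
With dosing unchanged, average steady-state concentration scales as 1/CL: 44.2 / 0.7396 = 60 mg/L.

60 mg/L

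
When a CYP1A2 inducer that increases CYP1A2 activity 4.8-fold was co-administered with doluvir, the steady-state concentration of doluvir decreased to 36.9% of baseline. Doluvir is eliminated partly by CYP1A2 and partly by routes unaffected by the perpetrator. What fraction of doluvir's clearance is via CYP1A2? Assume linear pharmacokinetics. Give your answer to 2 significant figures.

Write x for the fraction cleared via CYP1A2. The observed steady-state concentration change means clearance rose to 1/0.369 = 2.71 of baseline.
Setting x·4.8 + (1 − x) = 2.71 and solving: x = (2.71 − 1)/(4.8 − 1) = 0.45.

0.45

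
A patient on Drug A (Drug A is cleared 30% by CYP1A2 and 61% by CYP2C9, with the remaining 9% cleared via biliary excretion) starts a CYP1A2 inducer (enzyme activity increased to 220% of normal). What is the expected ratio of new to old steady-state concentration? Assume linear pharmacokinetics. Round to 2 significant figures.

0.74

The CYP1A2 pathway (30% of clearance) rises to 2.2× activity: 0.3 × 2.2 = 0.66.
CYP2C9 (61%) and the residual 9% are unaffected.
CL_new/CL_old = 0.66 + 0.61 + 0.09 = 1.36.
Steady-state concentration is inversely proportional to clearance, so the fold-change is 1 / 1.36 = 0.74.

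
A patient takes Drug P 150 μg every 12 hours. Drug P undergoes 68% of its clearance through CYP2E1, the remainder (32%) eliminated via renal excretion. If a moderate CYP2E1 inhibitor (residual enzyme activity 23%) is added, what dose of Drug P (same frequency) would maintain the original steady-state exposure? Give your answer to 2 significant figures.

The CYP2E1 pathway (68% of clearance) falls to 0.23× activity: 0.68 × 0.23 = 0.1564.
Non-CYP routes (32%) are unchanged.
Relative clearance = 0.1564 + 0.32 = 0.4764.
To maintain the same steady-state level, dose must scale with clearance: new dose = 150 × 0.4764 = 71 μg.

71 μg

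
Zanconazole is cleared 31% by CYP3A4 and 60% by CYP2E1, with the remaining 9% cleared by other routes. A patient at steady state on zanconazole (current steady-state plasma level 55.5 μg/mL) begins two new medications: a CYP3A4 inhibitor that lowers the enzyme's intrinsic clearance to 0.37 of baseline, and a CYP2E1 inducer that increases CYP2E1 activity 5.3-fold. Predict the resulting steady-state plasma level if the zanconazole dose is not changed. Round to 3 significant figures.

CYP3A4: 0.31 × 0.37 = 0.1147
CYP2E1: 0.6 × 5.3 = 3.18
Other: 0.09 (unchanged)
CL_new/CL_old = 0.1147 + 3.18 + 0.09 = 3.3847.
New steady-state plasma level = 55.5 / 3.3847 = 16.4 μg/mL (concentration scales inversely with clearance).

16.4 μg/mL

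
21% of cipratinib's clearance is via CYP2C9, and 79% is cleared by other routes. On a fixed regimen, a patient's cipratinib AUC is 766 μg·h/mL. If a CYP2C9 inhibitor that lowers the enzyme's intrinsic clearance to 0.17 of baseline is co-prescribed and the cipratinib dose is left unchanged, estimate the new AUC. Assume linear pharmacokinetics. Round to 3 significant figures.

CYP2C9: 0.21 × 0.17 = 0.0357
Other: 0.79 (unchanged)
New clearance relative to baseline: 0.0357 + 0.79 = 0.8257.
AUC ∝ 1/CL, so new value = 766 / 0.8257 = 928 μg·h/mL.

928 μg·h/mL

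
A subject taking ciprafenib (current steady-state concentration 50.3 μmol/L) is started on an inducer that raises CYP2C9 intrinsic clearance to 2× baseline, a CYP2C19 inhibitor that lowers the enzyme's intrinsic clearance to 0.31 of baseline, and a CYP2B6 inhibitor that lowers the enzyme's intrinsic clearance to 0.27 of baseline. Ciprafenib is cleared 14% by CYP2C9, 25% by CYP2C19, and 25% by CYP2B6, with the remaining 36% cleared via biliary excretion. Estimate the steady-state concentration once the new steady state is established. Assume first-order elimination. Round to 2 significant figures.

The CYP2C9 pathway (14% of clearance) is boosted to 2× activity: 0.14 × 2 = 0.28.
The CYP2C19 pathway (25% of clearance) falls to 0.31× activity: 0.25 × 0.31 = 0.0775.
The CYP2B6 pathway (25% of clearance) is reduced to 0.27× activity: 0.25 × 0.27 = 0.0675.
The remaining 36% of clearance is unaffected.
Relative clearance = 0.28 + 0.0775 + 0.0675 + 0.36 = 0.785.
New steady-state concentration = 50.3 / 0.785 = 64 μmol/L (concentration scales inversely with clearance).

64 μmol/L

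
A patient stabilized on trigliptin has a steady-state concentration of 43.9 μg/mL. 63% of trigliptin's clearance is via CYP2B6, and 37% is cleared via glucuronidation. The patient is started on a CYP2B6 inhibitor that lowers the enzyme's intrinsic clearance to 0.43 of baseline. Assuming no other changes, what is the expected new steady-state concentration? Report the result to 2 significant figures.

68 μg/mL

The CYP2B6 pathway (63% of clearance) falls to 0.43× activity: 0.63 × 0.43 = 0.2709.
Non-CYP routes (37%) are unchanged.
CL_new/CL_old = 0.2709 + 0.37 = 0.6409.
Steady-state concentration ∝ 1/CL, so new value = 43.9 / 0.6409 = 68 μg/mL.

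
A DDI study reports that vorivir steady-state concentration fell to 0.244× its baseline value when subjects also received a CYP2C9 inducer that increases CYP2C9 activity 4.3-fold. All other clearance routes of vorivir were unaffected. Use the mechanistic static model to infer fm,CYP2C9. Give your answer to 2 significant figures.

CL'/CL = 1 / 0.244 = 4.098
4.3·fm + (1 − fm) = 4.098
fm = (4.098 − 1) / (4.3 − 1) = 0.94

0.94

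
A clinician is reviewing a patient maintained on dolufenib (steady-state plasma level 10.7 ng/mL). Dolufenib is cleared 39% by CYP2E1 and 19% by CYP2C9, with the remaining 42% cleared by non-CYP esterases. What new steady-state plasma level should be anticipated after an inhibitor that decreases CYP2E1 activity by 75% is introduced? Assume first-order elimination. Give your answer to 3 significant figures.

CYP2E1: 0.39 × 0.25 = 0.0975
CYP2C9: 0.19 (unchanged)
Other: 0.42 (unchanged)
CL_new/CL_old = 0.0975 + 0.19 + 0.42 = 0.7075.
With dosing unchanged, steady-state plasma level scales as 1/CL: 10.7 / 0.7075 = 15.1 ng/mL.

15.1 ng/mL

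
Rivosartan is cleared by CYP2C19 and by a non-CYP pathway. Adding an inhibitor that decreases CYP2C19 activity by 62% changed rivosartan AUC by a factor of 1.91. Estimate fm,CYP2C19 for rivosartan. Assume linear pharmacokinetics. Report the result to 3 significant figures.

0.768

Let x = fm,CYP2C19. Because AUC ∝ 1/CL, relative clearance fell to 1/1.91 = 0.5236.
Only the CYP2C19 route changed, so 0.5236 = x·0.38 + (1 − x), giving x = 0.768.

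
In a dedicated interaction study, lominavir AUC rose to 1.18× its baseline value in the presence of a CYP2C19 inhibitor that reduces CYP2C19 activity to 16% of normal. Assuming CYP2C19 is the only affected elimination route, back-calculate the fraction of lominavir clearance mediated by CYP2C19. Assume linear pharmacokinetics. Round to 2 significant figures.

0.18

Write x for the fraction cleared via CYP2C19. The observed AUC change means clearance fell to 1/1.18 = 0.8475 of baseline.
Setting x·0.16 + (1 − x) = 0.8475 and solving: x = (0.8475 − 1)/(0.16 − 1) = 0.18.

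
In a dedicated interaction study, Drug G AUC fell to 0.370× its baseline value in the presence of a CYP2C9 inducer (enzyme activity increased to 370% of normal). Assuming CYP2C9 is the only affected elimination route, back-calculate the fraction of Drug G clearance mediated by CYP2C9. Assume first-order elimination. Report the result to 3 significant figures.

0.631

Call the CYP2C9 fraction fm. After the interaction, CL_new/CL_old = fm × 3.7 + (1 − fm).
AUC ratio = 1 / (new CL fraction), so new CL fraction = 1 / 0.370 = 2.703.
fm × 3.7 + 1 − fm = 2.703  ⇒  fm × (3.7 − 1) = 1.703  ⇒  fm = 0.631.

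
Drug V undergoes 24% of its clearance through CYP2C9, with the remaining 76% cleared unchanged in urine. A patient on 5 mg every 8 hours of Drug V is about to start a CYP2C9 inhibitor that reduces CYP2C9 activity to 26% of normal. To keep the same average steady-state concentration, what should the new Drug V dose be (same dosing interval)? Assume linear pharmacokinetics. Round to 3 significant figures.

The CYP2C9 pathway (24% of clearance) is reduced to 0.26× activity: 0.24 × 0.26 = 0.0624.
The remaining 76% of clearance is unaffected.
CL_new/CL_old = 0.0624 + 0.76 = 0.8224.
Css,avg = (dose rate)/CL, so holding Css fixed requires dose ∝ CL: 5 × 0.8224 = 4.11 mg.

4.11 mg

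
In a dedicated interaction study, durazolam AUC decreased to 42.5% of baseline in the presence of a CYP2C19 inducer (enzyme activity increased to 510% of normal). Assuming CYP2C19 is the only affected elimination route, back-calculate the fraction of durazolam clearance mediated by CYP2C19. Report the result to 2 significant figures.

Write x for the fraction cleared via CYP2C19. The observed AUC change means clearance rose to 1/0.425 = 2.353 of baseline.
Only the CYP2C19 route changed, so 2.353 = x·5.1 + (1 − x), giving x = 0.33.

0.33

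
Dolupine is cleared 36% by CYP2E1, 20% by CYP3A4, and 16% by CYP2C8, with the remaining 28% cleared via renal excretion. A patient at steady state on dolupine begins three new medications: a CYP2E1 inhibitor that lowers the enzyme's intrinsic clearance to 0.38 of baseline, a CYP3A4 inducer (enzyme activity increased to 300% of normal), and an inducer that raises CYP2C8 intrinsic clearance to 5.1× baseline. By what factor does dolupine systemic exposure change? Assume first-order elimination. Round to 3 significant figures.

The CYP2E1 pathway (36% of clearance) falls to 0.38× activity: 0.36 × 0.38 = 0.1368.
The CYP3A4 pathway (20% of clearance) is boosted to 3× activity: 0.2 × 3 = 0.6.
The CYP2C8 pathway (16% of clearance) rises to 5.1× activity: 0.16 × 5.1 = 0.816.
Non-CYP routes (28%) are unchanged.
CL_new/CL_old = 0.1368 + 0.6 + 0.816 + 0.28 = 1.8328.
Systemic exposure ∝ 1/CL: fold-change = 1 / 1.8328 = 0.546.

0.546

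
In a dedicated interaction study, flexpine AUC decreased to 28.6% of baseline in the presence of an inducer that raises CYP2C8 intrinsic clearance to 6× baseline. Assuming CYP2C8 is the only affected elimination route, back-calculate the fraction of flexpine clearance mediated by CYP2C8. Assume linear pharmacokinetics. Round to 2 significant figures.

0.50

Write x for the fraction cleared via CYP2C8. The observed AUC change means clearance rose to 1/0.286 = 3.497 of baseline.
Only the CYP2C8 route changed, so 3.497 = x·6 + (1 − x), giving x = 0.50.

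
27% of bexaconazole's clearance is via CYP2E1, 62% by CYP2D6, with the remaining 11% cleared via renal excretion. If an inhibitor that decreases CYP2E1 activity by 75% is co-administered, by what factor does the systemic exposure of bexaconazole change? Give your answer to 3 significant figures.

1.25

The CYP2E1 pathway (27% of clearance) drops to 0.25× activity: 0.27 × 0.25 = 0.0675.
CYP2D6 (62%) and the residual 11% are unaffected.
CL_new/CL_old = 0.0675 + 0.62 + 0.11 = 0.7975.
Systemic exposure ratio = CL_old/CL_new = 1 / 0.7975 = 1.25.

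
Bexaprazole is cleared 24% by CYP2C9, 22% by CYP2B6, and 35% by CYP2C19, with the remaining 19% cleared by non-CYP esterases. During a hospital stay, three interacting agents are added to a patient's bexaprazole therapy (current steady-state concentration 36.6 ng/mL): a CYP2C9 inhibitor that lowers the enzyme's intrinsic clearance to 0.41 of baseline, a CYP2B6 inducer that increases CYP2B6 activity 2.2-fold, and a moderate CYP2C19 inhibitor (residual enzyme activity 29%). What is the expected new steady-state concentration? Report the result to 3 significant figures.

41.9 ng/mL

The CYP2C9 pathway (24% of clearance) falls to 0.41× activity: 0.24 × 0.41 = 0.0984.
The CYP2B6 pathway (22% of clearance) is boosted to 2.2× activity: 0.22 × 2.2 = 0.484.
The CYP2C19 pathway (35% of clearance) falls to 0.29× activity: 0.35 × 0.29 = 0.1015.
The remaining 19% of clearance is unaffected.
CL_new/CL_old = 0.0984 + 0.484 + 0.1015 + 0.19 = 0.8739.
New steady-state concentration = 36.6 / 0.8739 = 41.9 ng/mL (concentration scales inversely with clearance).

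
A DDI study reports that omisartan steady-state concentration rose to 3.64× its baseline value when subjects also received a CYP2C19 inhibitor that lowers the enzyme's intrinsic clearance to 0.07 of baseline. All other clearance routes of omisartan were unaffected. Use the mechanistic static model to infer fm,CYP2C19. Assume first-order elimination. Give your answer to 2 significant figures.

CL'/CL = 1 / 3.64 = 0.2747
0.07·fm + (1 − fm) = 0.2747
fm = (0.2747 − 1) / (0.07 − 1) = 0.78

0.78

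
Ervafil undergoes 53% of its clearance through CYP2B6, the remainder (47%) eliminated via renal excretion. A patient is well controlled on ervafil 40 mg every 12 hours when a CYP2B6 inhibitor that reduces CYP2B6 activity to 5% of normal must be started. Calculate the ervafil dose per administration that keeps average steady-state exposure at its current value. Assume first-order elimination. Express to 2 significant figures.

20 mg

The CYP2B6 pathway (53% of clearance) drops to 0.05× activity: 0.53 × 0.05 = 0.0265.
The remaining 47% of clearance is unaffected.
Relative clearance = 0.0265 + 0.47 = 0.4965.
Css,avg = (dose rate)/CL, so holding Css fixed requires dose ∝ CL: 40 × 0.4965 = 20 mg.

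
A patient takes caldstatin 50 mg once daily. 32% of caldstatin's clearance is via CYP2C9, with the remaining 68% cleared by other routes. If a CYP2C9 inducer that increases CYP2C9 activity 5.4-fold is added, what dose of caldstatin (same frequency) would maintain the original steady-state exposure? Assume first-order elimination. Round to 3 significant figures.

120 mg

The CYP2C9 pathway (32% of clearance) increases to 5.4× activity: 0.32 × 5.4 = 1.728.
The remaining 68% of clearance is unaffected.
CL_new/CL_old = 1.728 + 0.68 = 2.408.
To maintain the same steady-state level, dose must scale with clearance: new dose = 50 × 2.408 = 120 mg.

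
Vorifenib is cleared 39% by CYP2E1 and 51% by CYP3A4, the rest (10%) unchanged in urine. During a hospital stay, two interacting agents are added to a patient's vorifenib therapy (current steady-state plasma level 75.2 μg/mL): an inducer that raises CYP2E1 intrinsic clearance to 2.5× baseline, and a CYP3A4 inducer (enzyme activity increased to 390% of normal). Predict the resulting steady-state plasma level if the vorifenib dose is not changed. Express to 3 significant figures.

The CYP2E1 pathway (39% of clearance) increases to 2.5× activity: 0.39 × 2.5 = 0.975.
The CYP3A4 pathway (51% of clearance) is boosted to 3.9× activity: 0.51 × 3.9 = 1.989.
The remaining 10% of clearance is unaffected.
Relative clearance = 0.975 + 1.989 + 0.1 = 3.064.
New steady-state plasma level = 75.2 / 3.064 = 24.5 μg/mL (concentration scales inversely with clearance).

24.5 μg/mL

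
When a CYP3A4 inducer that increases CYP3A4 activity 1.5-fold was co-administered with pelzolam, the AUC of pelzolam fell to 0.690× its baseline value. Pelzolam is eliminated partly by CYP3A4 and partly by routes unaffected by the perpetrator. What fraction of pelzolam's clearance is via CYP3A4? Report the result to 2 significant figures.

CL'/CL = 1 / 0.690 = 1.449
1.5·fm + (1 − fm) = 1.449
fm = (1.449 − 1) / (1.5 − 1) = 0.90

0.90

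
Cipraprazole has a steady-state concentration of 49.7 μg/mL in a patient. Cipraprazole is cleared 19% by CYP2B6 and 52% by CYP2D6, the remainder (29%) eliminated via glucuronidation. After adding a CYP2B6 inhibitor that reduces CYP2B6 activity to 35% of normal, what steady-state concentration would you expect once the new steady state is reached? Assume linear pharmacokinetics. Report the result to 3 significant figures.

56.7 μg/mL

CYP2B6: 0.19 × 0.35 = 0.0665
CYP2D6: 0.52 (unchanged)
Other: 0.29 (unchanged)
CL_new/CL_old = 0.0665 + 0.52 + 0.29 = 0.8765.
Steady-state concentration ∝ 1/CL, so new value = 49.7 / 0.8765 = 56.7 μg/mL.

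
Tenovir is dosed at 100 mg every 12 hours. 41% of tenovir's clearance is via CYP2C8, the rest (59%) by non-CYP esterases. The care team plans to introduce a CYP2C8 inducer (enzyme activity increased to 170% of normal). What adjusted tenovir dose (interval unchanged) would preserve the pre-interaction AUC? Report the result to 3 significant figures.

The CYP2C8 pathway (41% of clearance) is boosted to 1.7× activity: 0.41 × 1.7 = 0.697.
Non-CYP routes (59%) are unchanged.
CL_new/CL_old = 0.697 + 0.59 = 1.287.
Exposure is unchanged when dose changes in proportion to clearance. New dose = 100 mg × 1.287 = 129 mg.

129 mg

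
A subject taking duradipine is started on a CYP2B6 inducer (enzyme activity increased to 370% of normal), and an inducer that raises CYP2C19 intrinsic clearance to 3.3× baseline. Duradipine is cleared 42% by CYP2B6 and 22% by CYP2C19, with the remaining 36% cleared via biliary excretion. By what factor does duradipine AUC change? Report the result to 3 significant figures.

0.379

CYP2B6: 0.42 × 3.7 = 1.554
CYP2C19: 0.22 × 3.3 = 0.726
Other: 0.36 (unchanged)
CL_new/CL_old = 1.554 + 0.726 + 0.36 = 2.64.
AUC ∝ 1/CL: fold-change = 1 / 2.64 = 0.379.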